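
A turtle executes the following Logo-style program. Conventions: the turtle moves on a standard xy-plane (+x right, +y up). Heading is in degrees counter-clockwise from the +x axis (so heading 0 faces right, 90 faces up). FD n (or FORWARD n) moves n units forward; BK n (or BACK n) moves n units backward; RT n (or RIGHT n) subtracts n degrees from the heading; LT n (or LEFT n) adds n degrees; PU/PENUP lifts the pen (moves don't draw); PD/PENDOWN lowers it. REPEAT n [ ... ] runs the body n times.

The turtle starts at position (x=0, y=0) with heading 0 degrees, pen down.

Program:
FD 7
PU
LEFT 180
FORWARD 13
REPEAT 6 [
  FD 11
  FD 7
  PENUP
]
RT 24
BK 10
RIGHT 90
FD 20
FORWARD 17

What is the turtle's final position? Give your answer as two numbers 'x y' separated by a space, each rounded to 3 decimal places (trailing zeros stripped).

Answer: -89.815 29.734

Derivation:
Executing turtle program step by step:
Start: pos=(0,0), heading=0, pen down
FD 7: (0,0) -> (7,0) [heading=0, draw]
PU: pen up
LT 180: heading 0 -> 180
FD 13: (7,0) -> (-6,0) [heading=180, move]
REPEAT 6 [
  -- iteration 1/6 --
  FD 11: (-6,0) -> (-17,0) [heading=180, move]
  FD 7: (-17,0) -> (-24,0) [heading=180, move]
  PU: pen up
  -- iteration 2/6 --
  FD 11: (-24,0) -> (-35,0) [heading=180, move]
  FD 7: (-35,0) -> (-42,0) [heading=180, move]
  PU: pen up
  -- iteration 3/6 --
  FD 11: (-42,0) -> (-53,0) [heading=180, move]
  FD 7: (-53,0) -> (-60,0) [heading=180, move]
  PU: pen up
  -- iteration 4/6 --
  FD 11: (-60,0) -> (-71,0) [heading=180, move]
  FD 7: (-71,0) -> (-78,0) [heading=180, move]
  PU: pen up
  -- iteration 5/6 --
  FD 11: (-78,0) -> (-89,0) [heading=180, move]
  FD 7: (-89,0) -> (-96,0) [heading=180, move]
  PU: pen up
  -- iteration 6/6 --
  FD 11: (-96,0) -> (-107,0) [heading=180, move]
  FD 7: (-107,0) -> (-114,0) [heading=180, move]
  PU: pen up
]
RT 24: heading 180 -> 156
BK 10: (-114,0) -> (-104.865,-4.067) [heading=156, move]
RT 90: heading 156 -> 66
FD 20: (-104.865,-4.067) -> (-96.73,14.204) [heading=66, move]
FD 17: (-96.73,14.204) -> (-89.815,29.734) [heading=66, move]
Final: pos=(-89.815,29.734), heading=66, 1 segment(s) drawn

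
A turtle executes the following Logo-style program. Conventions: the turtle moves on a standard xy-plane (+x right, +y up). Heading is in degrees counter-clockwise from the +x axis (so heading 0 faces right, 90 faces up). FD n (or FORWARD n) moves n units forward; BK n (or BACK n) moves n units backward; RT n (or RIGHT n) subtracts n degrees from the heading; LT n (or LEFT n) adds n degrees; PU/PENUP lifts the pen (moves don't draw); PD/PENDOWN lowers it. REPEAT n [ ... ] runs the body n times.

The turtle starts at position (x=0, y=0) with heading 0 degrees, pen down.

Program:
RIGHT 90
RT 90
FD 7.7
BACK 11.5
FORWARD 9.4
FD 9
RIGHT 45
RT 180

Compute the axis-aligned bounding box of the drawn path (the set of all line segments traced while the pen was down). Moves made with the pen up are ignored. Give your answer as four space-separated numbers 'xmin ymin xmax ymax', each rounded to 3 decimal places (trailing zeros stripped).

Executing turtle program step by step:
Start: pos=(0,0), heading=0, pen down
RT 90: heading 0 -> 270
RT 90: heading 270 -> 180
FD 7.7: (0,0) -> (-7.7,0) [heading=180, draw]
BK 11.5: (-7.7,0) -> (3.8,0) [heading=180, draw]
FD 9.4: (3.8,0) -> (-5.6,0) [heading=180, draw]
FD 9: (-5.6,0) -> (-14.6,0) [heading=180, draw]
RT 45: heading 180 -> 135
RT 180: heading 135 -> 315
Final: pos=(-14.6,0), heading=315, 4 segment(s) drawn

Segment endpoints: x in {-14.6, -7.7, -5.6, 0, 3.8}, y in {0, 0, 0, 0, 0}
xmin=-14.6, ymin=0, xmax=3.8, ymax=0

Answer: -14.6 0 3.8 0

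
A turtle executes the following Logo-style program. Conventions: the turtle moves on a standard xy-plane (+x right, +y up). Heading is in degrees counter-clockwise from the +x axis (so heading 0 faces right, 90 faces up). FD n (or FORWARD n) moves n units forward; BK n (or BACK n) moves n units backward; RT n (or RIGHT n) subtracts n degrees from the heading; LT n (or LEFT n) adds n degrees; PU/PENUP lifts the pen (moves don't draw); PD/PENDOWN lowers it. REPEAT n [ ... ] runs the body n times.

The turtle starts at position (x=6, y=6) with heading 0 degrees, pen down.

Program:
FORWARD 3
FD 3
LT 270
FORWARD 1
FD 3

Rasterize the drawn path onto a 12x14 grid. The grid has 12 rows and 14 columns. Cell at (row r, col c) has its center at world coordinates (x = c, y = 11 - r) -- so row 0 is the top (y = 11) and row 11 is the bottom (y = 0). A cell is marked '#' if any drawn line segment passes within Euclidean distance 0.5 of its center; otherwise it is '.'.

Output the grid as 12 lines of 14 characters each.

Answer: ..............
..............
..............
..............
..............
......#######.
............#.
............#.
............#.
............#.
..............
..............

Derivation:
Segment 0: (6,6) -> (9,6)
Segment 1: (9,6) -> (12,6)
Segment 2: (12,6) -> (12,5)
Segment 3: (12,5) -> (12,2)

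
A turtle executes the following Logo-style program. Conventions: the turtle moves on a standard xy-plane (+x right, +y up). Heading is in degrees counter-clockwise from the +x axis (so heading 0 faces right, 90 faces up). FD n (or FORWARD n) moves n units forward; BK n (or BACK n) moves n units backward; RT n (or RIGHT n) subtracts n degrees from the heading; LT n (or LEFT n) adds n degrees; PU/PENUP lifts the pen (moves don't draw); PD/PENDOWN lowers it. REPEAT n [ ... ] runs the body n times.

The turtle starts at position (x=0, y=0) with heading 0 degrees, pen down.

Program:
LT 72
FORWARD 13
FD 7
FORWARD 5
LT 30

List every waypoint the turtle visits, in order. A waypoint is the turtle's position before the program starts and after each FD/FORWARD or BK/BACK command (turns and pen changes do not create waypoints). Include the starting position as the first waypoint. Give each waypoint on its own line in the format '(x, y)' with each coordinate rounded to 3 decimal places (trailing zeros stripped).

Answer: (0, 0)
(4.017, 12.364)
(6.18, 19.021)
(7.725, 23.776)

Derivation:
Executing turtle program step by step:
Start: pos=(0,0), heading=0, pen down
LT 72: heading 0 -> 72
FD 13: (0,0) -> (4.017,12.364) [heading=72, draw]
FD 7: (4.017,12.364) -> (6.18,19.021) [heading=72, draw]
FD 5: (6.18,19.021) -> (7.725,23.776) [heading=72, draw]
LT 30: heading 72 -> 102
Final: pos=(7.725,23.776), heading=102, 3 segment(s) drawn
Waypoints (4 total):
(0, 0)
(4.017, 12.364)
(6.18, 19.021)
(7.725, 23.776)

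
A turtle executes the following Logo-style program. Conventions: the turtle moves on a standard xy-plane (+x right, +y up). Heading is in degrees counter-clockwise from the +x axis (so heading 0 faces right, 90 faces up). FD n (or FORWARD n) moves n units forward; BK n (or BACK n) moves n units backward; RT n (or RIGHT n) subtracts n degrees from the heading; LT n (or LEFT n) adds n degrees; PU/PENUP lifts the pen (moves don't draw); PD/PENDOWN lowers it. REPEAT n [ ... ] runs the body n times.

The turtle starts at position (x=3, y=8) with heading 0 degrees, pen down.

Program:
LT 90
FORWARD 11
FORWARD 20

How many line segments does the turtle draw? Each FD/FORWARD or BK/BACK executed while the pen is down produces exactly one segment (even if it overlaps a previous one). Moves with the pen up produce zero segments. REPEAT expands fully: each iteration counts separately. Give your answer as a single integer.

Executing turtle program step by step:
Start: pos=(3,8), heading=0, pen down
LT 90: heading 0 -> 90
FD 11: (3,8) -> (3,19) [heading=90, draw]
FD 20: (3,19) -> (3,39) [heading=90, draw]
Final: pos=(3,39), heading=90, 2 segment(s) drawn
Segments drawn: 2

Answer: 2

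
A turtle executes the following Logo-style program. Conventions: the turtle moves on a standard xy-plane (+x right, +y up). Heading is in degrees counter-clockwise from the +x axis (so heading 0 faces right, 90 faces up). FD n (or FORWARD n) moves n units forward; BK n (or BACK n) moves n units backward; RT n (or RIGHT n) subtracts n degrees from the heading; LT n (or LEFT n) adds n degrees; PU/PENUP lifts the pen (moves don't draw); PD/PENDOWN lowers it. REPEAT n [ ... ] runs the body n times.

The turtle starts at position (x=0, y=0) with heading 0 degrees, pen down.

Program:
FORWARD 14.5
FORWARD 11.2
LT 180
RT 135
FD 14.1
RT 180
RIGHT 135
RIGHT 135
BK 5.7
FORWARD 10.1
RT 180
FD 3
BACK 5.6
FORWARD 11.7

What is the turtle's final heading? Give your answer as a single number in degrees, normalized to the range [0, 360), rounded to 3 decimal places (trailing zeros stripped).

Executing turtle program step by step:
Start: pos=(0,0), heading=0, pen down
FD 14.5: (0,0) -> (14.5,0) [heading=0, draw]
FD 11.2: (14.5,0) -> (25.7,0) [heading=0, draw]
LT 180: heading 0 -> 180
RT 135: heading 180 -> 45
FD 14.1: (25.7,0) -> (35.67,9.97) [heading=45, draw]
RT 180: heading 45 -> 225
RT 135: heading 225 -> 90
RT 135: heading 90 -> 315
BK 5.7: (35.67,9.97) -> (31.64,14.001) [heading=315, draw]
FD 10.1: (31.64,14.001) -> (38.781,6.859) [heading=315, draw]
RT 180: heading 315 -> 135
FD 3: (38.781,6.859) -> (36.66,8.98) [heading=135, draw]
BK 5.6: (36.66,8.98) -> (40.62,5.02) [heading=135, draw]
FD 11.7: (40.62,5.02) -> (32.347,13.294) [heading=135, draw]
Final: pos=(32.347,13.294), heading=135, 8 segment(s) drawn

Answer: 135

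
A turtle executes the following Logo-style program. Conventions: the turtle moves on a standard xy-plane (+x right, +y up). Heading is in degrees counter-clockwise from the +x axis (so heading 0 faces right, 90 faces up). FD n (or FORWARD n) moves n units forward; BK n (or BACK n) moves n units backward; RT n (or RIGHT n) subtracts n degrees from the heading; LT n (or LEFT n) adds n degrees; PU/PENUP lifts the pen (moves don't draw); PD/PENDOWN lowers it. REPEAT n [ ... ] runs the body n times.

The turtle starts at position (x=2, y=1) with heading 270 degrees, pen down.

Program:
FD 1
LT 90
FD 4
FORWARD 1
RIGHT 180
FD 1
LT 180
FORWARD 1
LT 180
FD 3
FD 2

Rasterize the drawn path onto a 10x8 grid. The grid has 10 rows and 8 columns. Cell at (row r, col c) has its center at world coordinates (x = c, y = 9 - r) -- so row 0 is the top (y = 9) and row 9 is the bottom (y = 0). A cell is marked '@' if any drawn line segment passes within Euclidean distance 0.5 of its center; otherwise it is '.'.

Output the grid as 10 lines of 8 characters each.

Answer: ........
........
........
........
........
........
........
........
..@.....
..@@@@@@

Derivation:
Segment 0: (2,1) -> (2,0)
Segment 1: (2,0) -> (6,-0)
Segment 2: (6,-0) -> (7,-0)
Segment 3: (7,-0) -> (6,-0)
Segment 4: (6,-0) -> (7,-0)
Segment 5: (7,-0) -> (4,-0)
Segment 6: (4,-0) -> (2,0)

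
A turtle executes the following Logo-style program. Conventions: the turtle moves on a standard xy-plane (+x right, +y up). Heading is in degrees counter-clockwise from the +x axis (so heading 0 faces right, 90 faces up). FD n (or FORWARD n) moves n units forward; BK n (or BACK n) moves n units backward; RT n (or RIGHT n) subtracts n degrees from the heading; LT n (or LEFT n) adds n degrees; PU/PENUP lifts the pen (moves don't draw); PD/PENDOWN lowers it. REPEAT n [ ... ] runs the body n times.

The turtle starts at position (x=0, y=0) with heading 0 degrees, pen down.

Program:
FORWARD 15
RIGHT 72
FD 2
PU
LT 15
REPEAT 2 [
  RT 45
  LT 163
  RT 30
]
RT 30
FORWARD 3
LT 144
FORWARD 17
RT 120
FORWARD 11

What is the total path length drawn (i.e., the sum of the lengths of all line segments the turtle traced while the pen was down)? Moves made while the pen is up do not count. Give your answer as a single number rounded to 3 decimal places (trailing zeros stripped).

Executing turtle program step by step:
Start: pos=(0,0), heading=0, pen down
FD 15: (0,0) -> (15,0) [heading=0, draw]
RT 72: heading 0 -> 288
FD 2: (15,0) -> (15.618,-1.902) [heading=288, draw]
PU: pen up
LT 15: heading 288 -> 303
REPEAT 2 [
  -- iteration 1/2 --
  RT 45: heading 303 -> 258
  LT 163: heading 258 -> 61
  RT 30: heading 61 -> 31
  -- iteration 2/2 --
  RT 45: heading 31 -> 346
  LT 163: heading 346 -> 149
  RT 30: heading 149 -> 119
]
RT 30: heading 119 -> 89
FD 3: (15.618,-1.902) -> (15.67,1.097) [heading=89, move]
LT 144: heading 89 -> 233
FD 17: (15.67,1.097) -> (5.44,-12.479) [heading=233, move]
RT 120: heading 233 -> 113
FD 11: (5.44,-12.479) -> (1.141,-2.354) [heading=113, move]
Final: pos=(1.141,-2.354), heading=113, 2 segment(s) drawn

Segment lengths:
  seg 1: (0,0) -> (15,0), length = 15
  seg 2: (15,0) -> (15.618,-1.902), length = 2
Total = 17

Answer: 17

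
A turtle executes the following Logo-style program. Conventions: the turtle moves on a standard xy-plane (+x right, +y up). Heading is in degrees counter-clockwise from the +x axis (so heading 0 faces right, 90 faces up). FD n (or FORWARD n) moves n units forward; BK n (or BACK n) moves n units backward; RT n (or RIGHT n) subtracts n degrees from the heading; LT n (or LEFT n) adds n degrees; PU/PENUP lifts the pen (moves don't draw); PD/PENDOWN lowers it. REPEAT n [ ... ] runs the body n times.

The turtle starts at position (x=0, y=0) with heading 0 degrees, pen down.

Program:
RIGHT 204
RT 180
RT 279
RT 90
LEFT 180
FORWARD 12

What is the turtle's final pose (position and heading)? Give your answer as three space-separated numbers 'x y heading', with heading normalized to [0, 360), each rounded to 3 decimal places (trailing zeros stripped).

Executing turtle program step by step:
Start: pos=(0,0), heading=0, pen down
RT 204: heading 0 -> 156
RT 180: heading 156 -> 336
RT 279: heading 336 -> 57
RT 90: heading 57 -> 327
LT 180: heading 327 -> 147
FD 12: (0,0) -> (-10.064,6.536) [heading=147, draw]
Final: pos=(-10.064,6.536), heading=147, 1 segment(s) drawn

Answer: -10.064 6.536 147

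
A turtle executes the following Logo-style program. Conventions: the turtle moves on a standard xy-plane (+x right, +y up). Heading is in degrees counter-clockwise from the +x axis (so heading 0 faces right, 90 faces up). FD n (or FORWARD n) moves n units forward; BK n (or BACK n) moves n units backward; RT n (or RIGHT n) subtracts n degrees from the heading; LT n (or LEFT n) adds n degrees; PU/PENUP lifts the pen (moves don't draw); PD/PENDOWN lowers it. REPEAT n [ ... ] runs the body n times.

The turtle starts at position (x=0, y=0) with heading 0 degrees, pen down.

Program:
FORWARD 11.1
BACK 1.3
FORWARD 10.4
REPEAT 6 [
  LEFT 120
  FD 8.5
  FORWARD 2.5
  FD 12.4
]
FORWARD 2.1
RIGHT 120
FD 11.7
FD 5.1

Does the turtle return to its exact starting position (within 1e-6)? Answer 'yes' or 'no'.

Answer: no

Derivation:
Executing turtle program step by step:
Start: pos=(0,0), heading=0, pen down
FD 11.1: (0,0) -> (11.1,0) [heading=0, draw]
BK 1.3: (11.1,0) -> (9.8,0) [heading=0, draw]
FD 10.4: (9.8,0) -> (20.2,0) [heading=0, draw]
REPEAT 6 [
  -- iteration 1/6 --
  LT 120: heading 0 -> 120
  FD 8.5: (20.2,0) -> (15.95,7.361) [heading=120, draw]
  FD 2.5: (15.95,7.361) -> (14.7,9.526) [heading=120, draw]
  FD 12.4: (14.7,9.526) -> (8.5,20.265) [heading=120, draw]
  -- iteration 2/6 --
  LT 120: heading 120 -> 240
  FD 8.5: (8.5,20.265) -> (4.25,12.904) [heading=240, draw]
  FD 2.5: (4.25,12.904) -> (3,10.739) [heading=240, draw]
  FD 12.4: (3,10.739) -> (-3.2,0) [heading=240, draw]
  -- iteration 3/6 --
  LT 120: heading 240 -> 0
  FD 8.5: (-3.2,0) -> (5.3,0) [heading=0, draw]
  FD 2.5: (5.3,0) -> (7.8,0) [heading=0, draw]
  FD 12.4: (7.8,0) -> (20.2,0) [heading=0, draw]
  -- iteration 4/6 --
  LT 120: heading 0 -> 120
  FD 8.5: (20.2,0) -> (15.95,7.361) [heading=120, draw]
  FD 2.5: (15.95,7.361) -> (14.7,9.526) [heading=120, draw]
  FD 12.4: (14.7,9.526) -> (8.5,20.265) [heading=120, draw]
  -- iteration 5/6 --
  LT 120: heading 120 -> 240
  FD 8.5: (8.5,20.265) -> (4.25,12.904) [heading=240, draw]
  FD 2.5: (4.25,12.904) -> (3,10.739) [heading=240, draw]
  FD 12.4: (3,10.739) -> (-3.2,0) [heading=240, draw]
  -- iteration 6/6 --
  LT 120: heading 240 -> 0
  FD 8.5: (-3.2,0) -> (5.3,0) [heading=0, draw]
  FD 2.5: (5.3,0) -> (7.8,0) [heading=0, draw]
  FD 12.4: (7.8,0) -> (20.2,0) [heading=0, draw]
]
FD 2.1: (20.2,0) -> (22.3,0) [heading=0, draw]
RT 120: heading 0 -> 240
FD 11.7: (22.3,0) -> (16.45,-10.132) [heading=240, draw]
FD 5.1: (16.45,-10.132) -> (13.9,-14.549) [heading=240, draw]
Final: pos=(13.9,-14.549), heading=240, 24 segment(s) drawn

Start position: (0, 0)
Final position: (13.9, -14.549)
Distance = 20.122; >= 1e-6 -> NOT closed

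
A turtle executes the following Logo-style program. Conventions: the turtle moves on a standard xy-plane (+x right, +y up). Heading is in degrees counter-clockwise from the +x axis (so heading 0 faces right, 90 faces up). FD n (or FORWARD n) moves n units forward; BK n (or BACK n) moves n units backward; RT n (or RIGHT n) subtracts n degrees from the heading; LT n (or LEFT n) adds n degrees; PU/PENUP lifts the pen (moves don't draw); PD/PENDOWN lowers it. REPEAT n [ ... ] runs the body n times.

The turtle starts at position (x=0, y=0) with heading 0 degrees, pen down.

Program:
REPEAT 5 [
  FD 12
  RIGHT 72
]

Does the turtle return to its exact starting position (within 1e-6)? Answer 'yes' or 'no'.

Executing turtle program step by step:
Start: pos=(0,0), heading=0, pen down
REPEAT 5 [
  -- iteration 1/5 --
  FD 12: (0,0) -> (12,0) [heading=0, draw]
  RT 72: heading 0 -> 288
  -- iteration 2/5 --
  FD 12: (12,0) -> (15.708,-11.413) [heading=288, draw]
  RT 72: heading 288 -> 216
  -- iteration 3/5 --
  FD 12: (15.708,-11.413) -> (6,-18.466) [heading=216, draw]
  RT 72: heading 216 -> 144
  -- iteration 4/5 --
  FD 12: (6,-18.466) -> (-3.708,-11.413) [heading=144, draw]
  RT 72: heading 144 -> 72
  -- iteration 5/5 --
  FD 12: (-3.708,-11.413) -> (0,0) [heading=72, draw]
  RT 72: heading 72 -> 0
]
Final: pos=(0,0), heading=0, 5 segment(s) drawn

Start position: (0, 0)
Final position: (0, 0)
Distance = 0; < 1e-6 -> CLOSED

Answer: yes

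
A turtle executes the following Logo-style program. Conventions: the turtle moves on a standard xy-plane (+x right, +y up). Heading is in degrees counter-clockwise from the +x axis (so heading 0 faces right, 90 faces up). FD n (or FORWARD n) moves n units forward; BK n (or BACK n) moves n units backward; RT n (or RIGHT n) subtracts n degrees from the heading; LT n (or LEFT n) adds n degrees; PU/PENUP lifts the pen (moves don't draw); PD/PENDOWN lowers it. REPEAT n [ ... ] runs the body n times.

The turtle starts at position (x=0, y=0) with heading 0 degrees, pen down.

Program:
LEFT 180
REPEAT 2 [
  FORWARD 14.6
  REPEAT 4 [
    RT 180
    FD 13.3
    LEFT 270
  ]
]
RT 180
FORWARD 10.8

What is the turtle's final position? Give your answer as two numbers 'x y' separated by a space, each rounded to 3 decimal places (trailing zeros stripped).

Executing turtle program step by step:
Start: pos=(0,0), heading=0, pen down
LT 180: heading 0 -> 180
REPEAT 2 [
  -- iteration 1/2 --
  FD 14.6: (0,0) -> (-14.6,0) [heading=180, draw]
  REPEAT 4 [
    -- iteration 1/4 --
    RT 180: heading 180 -> 0
    FD 13.3: (-14.6,0) -> (-1.3,0) [heading=0, draw]
    LT 270: heading 0 -> 270
    -- iteration 2/4 --
    RT 180: heading 270 -> 90
    FD 13.3: (-1.3,0) -> (-1.3,13.3) [heading=90, draw]
    LT 270: heading 90 -> 0
    -- iteration 3/4 --
    RT 180: heading 0 -> 180
    FD 13.3: (-1.3,13.3) -> (-14.6,13.3) [heading=180, draw]
    LT 270: heading 180 -> 90
    -- iteration 4/4 --
    RT 180: heading 90 -> 270
    FD 13.3: (-14.6,13.3) -> (-14.6,0) [heading=270, draw]
    LT 270: heading 270 -> 180
  ]
  -- iteration 2/2 --
  FD 14.6: (-14.6,0) -> (-29.2,0) [heading=180, draw]
  REPEAT 4 [
    -- iteration 1/4 --
    RT 180: heading 180 -> 0
    FD 13.3: (-29.2,0) -> (-15.9,0) [heading=0, draw]
    LT 270: heading 0 -> 270
    -- iteration 2/4 --
    RT 180: heading 270 -> 90
    FD 13.3: (-15.9,0) -> (-15.9,13.3) [heading=90, draw]
    LT 270: heading 90 -> 0
    -- iteration 3/4 --
    RT 180: heading 0 -> 180
    FD 13.3: (-15.9,13.3) -> (-29.2,13.3) [heading=180, draw]
    LT 270: heading 180 -> 90
    -- iteration 4/4 --
    RT 180: heading 90 -> 270
    FD 13.3: (-29.2,13.3) -> (-29.2,0) [heading=270, draw]
    LT 270: heading 270 -> 180
  ]
]
RT 180: heading 180 -> 0
FD 10.8: (-29.2,0) -> (-18.4,0) [heading=0, draw]
Final: pos=(-18.4,0), heading=0, 11 segment(s) drawn

Answer: -18.4 0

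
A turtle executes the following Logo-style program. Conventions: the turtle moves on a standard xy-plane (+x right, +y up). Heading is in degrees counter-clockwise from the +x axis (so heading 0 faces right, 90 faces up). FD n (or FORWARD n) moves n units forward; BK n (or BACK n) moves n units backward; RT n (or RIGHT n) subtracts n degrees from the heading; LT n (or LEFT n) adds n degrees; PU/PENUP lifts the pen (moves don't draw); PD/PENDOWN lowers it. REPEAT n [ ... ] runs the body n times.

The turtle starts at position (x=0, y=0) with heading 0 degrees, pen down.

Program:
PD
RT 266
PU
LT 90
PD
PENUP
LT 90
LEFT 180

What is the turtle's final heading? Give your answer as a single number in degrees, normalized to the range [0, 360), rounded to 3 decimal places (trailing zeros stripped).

Executing turtle program step by step:
Start: pos=(0,0), heading=0, pen down
PD: pen down
RT 266: heading 0 -> 94
PU: pen up
LT 90: heading 94 -> 184
PD: pen down
PU: pen up
LT 90: heading 184 -> 274
LT 180: heading 274 -> 94
Final: pos=(0,0), heading=94, 0 segment(s) drawn

Answer: 94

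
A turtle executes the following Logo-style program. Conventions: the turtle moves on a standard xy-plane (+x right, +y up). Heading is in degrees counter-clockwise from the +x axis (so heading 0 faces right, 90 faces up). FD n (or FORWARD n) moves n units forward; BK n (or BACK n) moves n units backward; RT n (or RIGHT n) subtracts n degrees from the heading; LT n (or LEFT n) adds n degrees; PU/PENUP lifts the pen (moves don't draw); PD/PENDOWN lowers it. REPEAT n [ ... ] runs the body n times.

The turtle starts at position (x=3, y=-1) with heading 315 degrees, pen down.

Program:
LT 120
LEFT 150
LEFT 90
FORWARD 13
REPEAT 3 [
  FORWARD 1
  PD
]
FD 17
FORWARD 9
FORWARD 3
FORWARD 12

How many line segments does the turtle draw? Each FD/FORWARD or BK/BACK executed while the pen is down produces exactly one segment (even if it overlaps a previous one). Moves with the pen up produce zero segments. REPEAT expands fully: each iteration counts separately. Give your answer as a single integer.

Answer: 8

Derivation:
Executing turtle program step by step:
Start: pos=(3,-1), heading=315, pen down
LT 120: heading 315 -> 75
LT 150: heading 75 -> 225
LT 90: heading 225 -> 315
FD 13: (3,-1) -> (12.192,-10.192) [heading=315, draw]
REPEAT 3 [
  -- iteration 1/3 --
  FD 1: (12.192,-10.192) -> (12.899,-10.899) [heading=315, draw]
  PD: pen down
  -- iteration 2/3 --
  FD 1: (12.899,-10.899) -> (13.607,-11.607) [heading=315, draw]
  PD: pen down
  -- iteration 3/3 --
  FD 1: (13.607,-11.607) -> (14.314,-12.314) [heading=315, draw]
  PD: pen down
]
FD 17: (14.314,-12.314) -> (26.335,-24.335) [heading=315, draw]
FD 9: (26.335,-24.335) -> (32.698,-30.698) [heading=315, draw]
FD 3: (32.698,-30.698) -> (34.82,-32.82) [heading=315, draw]
FD 12: (34.82,-32.82) -> (43.305,-41.305) [heading=315, draw]
Final: pos=(43.305,-41.305), heading=315, 8 segment(s) drawn
Segments drawn: 8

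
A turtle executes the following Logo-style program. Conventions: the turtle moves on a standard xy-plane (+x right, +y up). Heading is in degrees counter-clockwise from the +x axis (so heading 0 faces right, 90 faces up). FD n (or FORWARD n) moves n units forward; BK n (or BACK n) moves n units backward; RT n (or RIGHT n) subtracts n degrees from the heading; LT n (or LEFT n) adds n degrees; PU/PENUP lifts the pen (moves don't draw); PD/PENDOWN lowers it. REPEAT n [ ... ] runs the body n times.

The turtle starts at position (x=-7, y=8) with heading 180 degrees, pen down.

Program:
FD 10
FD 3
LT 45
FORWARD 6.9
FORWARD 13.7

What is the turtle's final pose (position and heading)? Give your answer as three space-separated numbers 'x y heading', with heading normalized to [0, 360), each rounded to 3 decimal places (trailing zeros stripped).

Answer: -34.566 -6.566 225

Derivation:
Executing turtle program step by step:
Start: pos=(-7,8), heading=180, pen down
FD 10: (-7,8) -> (-17,8) [heading=180, draw]
FD 3: (-17,8) -> (-20,8) [heading=180, draw]
LT 45: heading 180 -> 225
FD 6.9: (-20,8) -> (-24.879,3.121) [heading=225, draw]
FD 13.7: (-24.879,3.121) -> (-34.566,-6.566) [heading=225, draw]
Final: pos=(-34.566,-6.566), heading=225, 4 segment(s) drawn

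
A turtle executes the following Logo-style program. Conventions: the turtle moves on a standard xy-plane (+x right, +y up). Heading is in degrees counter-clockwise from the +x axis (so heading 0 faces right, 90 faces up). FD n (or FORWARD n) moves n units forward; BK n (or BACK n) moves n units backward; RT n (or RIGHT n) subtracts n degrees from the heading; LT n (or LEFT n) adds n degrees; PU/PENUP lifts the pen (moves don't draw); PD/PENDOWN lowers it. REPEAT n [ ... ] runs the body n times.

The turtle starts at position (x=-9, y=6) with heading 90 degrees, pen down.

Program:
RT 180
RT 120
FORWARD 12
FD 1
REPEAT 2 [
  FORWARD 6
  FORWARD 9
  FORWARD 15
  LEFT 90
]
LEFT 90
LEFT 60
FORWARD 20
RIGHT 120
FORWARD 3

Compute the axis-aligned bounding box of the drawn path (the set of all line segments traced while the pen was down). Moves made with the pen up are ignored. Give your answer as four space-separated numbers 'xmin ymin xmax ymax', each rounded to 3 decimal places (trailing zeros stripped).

Executing turtle program step by step:
Start: pos=(-9,6), heading=90, pen down
RT 180: heading 90 -> 270
RT 120: heading 270 -> 150
FD 12: (-9,6) -> (-19.392,12) [heading=150, draw]
FD 1: (-19.392,12) -> (-20.258,12.5) [heading=150, draw]
REPEAT 2 [
  -- iteration 1/2 --
  FD 6: (-20.258,12.5) -> (-25.454,15.5) [heading=150, draw]
  FD 9: (-25.454,15.5) -> (-33.249,20) [heading=150, draw]
  FD 15: (-33.249,20) -> (-46.239,27.5) [heading=150, draw]
  LT 90: heading 150 -> 240
  -- iteration 2/2 --
  FD 6: (-46.239,27.5) -> (-49.239,22.304) [heading=240, draw]
  FD 9: (-49.239,22.304) -> (-53.739,14.51) [heading=240, draw]
  FD 15: (-53.739,14.51) -> (-61.239,1.519) [heading=240, draw]
  LT 90: heading 240 -> 330
]
LT 90: heading 330 -> 60
LT 60: heading 60 -> 120
FD 20: (-61.239,1.519) -> (-71.239,18.84) [heading=120, draw]
RT 120: heading 120 -> 0
FD 3: (-71.239,18.84) -> (-68.239,18.84) [heading=0, draw]
Final: pos=(-68.239,18.84), heading=0, 10 segment(s) drawn

Segment endpoints: x in {-71.239, -68.239, -61.239, -53.739, -49.239, -46.239, -33.249, -25.454, -20.258, -19.392, -9}, y in {1.519, 6, 12, 12.5, 14.51, 15.5, 18.84, 20, 22.304, 27.5}
xmin=-71.239, ymin=1.519, xmax=-9, ymax=27.5

Answer: -71.239 1.519 -9 27.5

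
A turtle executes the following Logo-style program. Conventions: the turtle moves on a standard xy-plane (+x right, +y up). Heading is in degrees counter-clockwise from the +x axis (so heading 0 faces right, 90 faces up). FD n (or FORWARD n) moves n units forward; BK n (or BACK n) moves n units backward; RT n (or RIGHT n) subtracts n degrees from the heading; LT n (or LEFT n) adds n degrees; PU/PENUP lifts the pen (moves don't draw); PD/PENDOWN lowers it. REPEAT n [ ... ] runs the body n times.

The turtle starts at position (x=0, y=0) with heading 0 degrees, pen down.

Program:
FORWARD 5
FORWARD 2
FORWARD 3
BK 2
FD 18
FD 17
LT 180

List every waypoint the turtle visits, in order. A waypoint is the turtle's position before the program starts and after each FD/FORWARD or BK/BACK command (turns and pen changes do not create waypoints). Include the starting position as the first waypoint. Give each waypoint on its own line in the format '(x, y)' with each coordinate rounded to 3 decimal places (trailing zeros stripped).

Executing turtle program step by step:
Start: pos=(0,0), heading=0, pen down
FD 5: (0,0) -> (5,0) [heading=0, draw]
FD 2: (5,0) -> (7,0) [heading=0, draw]
FD 3: (7,0) -> (10,0) [heading=0, draw]
BK 2: (10,0) -> (8,0) [heading=0, draw]
FD 18: (8,0) -> (26,0) [heading=0, draw]
FD 17: (26,0) -> (43,0) [heading=0, draw]
LT 180: heading 0 -> 180
Final: pos=(43,0), heading=180, 6 segment(s) drawn
Waypoints (7 total):
(0, 0)
(5, 0)
(7, 0)
(10, 0)
(8, 0)
(26, 0)
(43, 0)

Answer: (0, 0)
(5, 0)
(7, 0)
(10, 0)
(8, 0)
(26, 0)
(43, 0)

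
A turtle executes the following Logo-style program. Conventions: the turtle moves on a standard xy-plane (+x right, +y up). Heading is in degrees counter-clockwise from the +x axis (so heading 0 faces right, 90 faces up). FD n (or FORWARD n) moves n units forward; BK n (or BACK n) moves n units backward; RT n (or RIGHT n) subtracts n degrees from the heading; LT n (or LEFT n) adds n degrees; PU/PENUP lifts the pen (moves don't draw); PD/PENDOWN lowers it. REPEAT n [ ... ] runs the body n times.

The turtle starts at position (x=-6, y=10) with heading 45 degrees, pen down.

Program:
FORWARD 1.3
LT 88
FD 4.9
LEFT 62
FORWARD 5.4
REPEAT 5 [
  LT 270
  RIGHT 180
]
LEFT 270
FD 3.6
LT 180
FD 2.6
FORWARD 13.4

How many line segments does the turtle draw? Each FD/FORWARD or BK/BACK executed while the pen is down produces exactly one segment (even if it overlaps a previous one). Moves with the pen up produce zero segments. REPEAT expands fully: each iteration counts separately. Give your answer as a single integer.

Executing turtle program step by step:
Start: pos=(-6,10), heading=45, pen down
FD 1.3: (-6,10) -> (-5.081,10.919) [heading=45, draw]
LT 88: heading 45 -> 133
FD 4.9: (-5.081,10.919) -> (-8.423,14.503) [heading=133, draw]
LT 62: heading 133 -> 195
FD 5.4: (-8.423,14.503) -> (-13.639,13.105) [heading=195, draw]
REPEAT 5 [
  -- iteration 1/5 --
  LT 270: heading 195 -> 105
  RT 180: heading 105 -> 285
  -- iteration 2/5 --
  LT 270: heading 285 -> 195
  RT 180: heading 195 -> 15
  -- iteration 3/5 --
  LT 270: heading 15 -> 285
  RT 180: heading 285 -> 105
  -- iteration 4/5 --
  LT 270: heading 105 -> 15
  RT 180: heading 15 -> 195
  -- iteration 5/5 --
  LT 270: heading 195 -> 105
  RT 180: heading 105 -> 285
]
LT 270: heading 285 -> 195
FD 3.6: (-13.639,13.105) -> (-17.116,12.174) [heading=195, draw]
LT 180: heading 195 -> 15
FD 2.6: (-17.116,12.174) -> (-14.604,12.846) [heading=15, draw]
FD 13.4: (-14.604,12.846) -> (-1.661,16.315) [heading=15, draw]
Final: pos=(-1.661,16.315), heading=15, 6 segment(s) drawn
Segments drawn: 6

Answer: 6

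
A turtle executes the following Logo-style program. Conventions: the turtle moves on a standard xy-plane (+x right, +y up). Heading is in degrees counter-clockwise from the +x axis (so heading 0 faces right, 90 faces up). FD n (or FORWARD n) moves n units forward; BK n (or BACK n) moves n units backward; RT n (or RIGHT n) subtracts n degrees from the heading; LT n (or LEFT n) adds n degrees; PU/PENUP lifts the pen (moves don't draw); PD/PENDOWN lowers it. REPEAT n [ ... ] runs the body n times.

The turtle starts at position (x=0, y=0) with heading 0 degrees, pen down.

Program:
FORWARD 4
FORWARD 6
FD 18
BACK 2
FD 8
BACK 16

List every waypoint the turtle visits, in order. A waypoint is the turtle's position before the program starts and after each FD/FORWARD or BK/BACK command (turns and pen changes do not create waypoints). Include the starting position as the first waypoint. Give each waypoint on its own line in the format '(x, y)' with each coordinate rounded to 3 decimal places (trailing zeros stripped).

Answer: (0, 0)
(4, 0)
(10, 0)
(28, 0)
(26, 0)
(34, 0)
(18, 0)

Derivation:
Executing turtle program step by step:
Start: pos=(0,0), heading=0, pen down
FD 4: (0,0) -> (4,0) [heading=0, draw]
FD 6: (4,0) -> (10,0) [heading=0, draw]
FD 18: (10,0) -> (28,0) [heading=0, draw]
BK 2: (28,0) -> (26,0) [heading=0, draw]
FD 8: (26,0) -> (34,0) [heading=0, draw]
BK 16: (34,0) -> (18,0) [heading=0, draw]
Final: pos=(18,0), heading=0, 6 segment(s) drawn
Waypoints (7 total):
(0, 0)
(4, 0)
(10, 0)
(28, 0)
(26, 0)
(34, 0)
(18, 0)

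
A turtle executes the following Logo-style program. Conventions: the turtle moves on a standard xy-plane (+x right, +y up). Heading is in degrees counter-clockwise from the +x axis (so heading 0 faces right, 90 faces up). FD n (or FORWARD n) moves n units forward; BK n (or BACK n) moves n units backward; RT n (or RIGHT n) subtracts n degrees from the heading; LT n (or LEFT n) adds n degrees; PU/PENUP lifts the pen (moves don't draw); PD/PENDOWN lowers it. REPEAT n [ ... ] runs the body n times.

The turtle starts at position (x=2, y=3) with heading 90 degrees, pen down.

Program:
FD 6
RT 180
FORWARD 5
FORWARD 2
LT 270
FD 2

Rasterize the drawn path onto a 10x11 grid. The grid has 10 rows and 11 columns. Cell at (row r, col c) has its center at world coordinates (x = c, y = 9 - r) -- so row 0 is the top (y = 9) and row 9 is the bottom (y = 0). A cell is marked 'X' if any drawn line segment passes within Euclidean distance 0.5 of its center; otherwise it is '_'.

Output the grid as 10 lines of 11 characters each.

Segment 0: (2,3) -> (2,9)
Segment 1: (2,9) -> (2,4)
Segment 2: (2,4) -> (2,2)
Segment 3: (2,2) -> (0,2)

Answer: __X________
__X________
__X________
__X________
__X________
__X________
__X________
XXX________
___________
___________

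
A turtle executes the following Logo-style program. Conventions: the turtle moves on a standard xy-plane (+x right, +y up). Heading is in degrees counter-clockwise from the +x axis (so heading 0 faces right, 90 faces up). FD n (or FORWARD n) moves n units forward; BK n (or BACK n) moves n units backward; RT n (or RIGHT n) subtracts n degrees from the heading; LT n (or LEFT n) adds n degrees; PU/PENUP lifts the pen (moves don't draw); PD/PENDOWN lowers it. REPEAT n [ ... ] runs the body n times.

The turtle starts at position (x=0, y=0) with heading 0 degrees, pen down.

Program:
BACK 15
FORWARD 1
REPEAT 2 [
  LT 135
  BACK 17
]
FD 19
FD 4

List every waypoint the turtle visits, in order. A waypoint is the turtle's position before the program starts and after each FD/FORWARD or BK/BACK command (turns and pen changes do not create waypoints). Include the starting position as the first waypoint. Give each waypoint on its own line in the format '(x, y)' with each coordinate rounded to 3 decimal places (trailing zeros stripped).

Executing turtle program step by step:
Start: pos=(0,0), heading=0, pen down
BK 15: (0,0) -> (-15,0) [heading=0, draw]
FD 1: (-15,0) -> (-14,0) [heading=0, draw]
REPEAT 2 [
  -- iteration 1/2 --
  LT 135: heading 0 -> 135
  BK 17: (-14,0) -> (-1.979,-12.021) [heading=135, draw]
  -- iteration 2/2 --
  LT 135: heading 135 -> 270
  BK 17: (-1.979,-12.021) -> (-1.979,4.979) [heading=270, draw]
]
FD 19: (-1.979,4.979) -> (-1.979,-14.021) [heading=270, draw]
FD 4: (-1.979,-14.021) -> (-1.979,-18.021) [heading=270, draw]
Final: pos=(-1.979,-18.021), heading=270, 6 segment(s) drawn
Waypoints (7 total):
(0, 0)
(-15, 0)
(-14, 0)
(-1.979, -12.021)
(-1.979, 4.979)
(-1.979, -14.021)
(-1.979, -18.021)

Answer: (0, 0)
(-15, 0)
(-14, 0)
(-1.979, -12.021)
(-1.979, 4.979)
(-1.979, -14.021)
(-1.979, -18.021)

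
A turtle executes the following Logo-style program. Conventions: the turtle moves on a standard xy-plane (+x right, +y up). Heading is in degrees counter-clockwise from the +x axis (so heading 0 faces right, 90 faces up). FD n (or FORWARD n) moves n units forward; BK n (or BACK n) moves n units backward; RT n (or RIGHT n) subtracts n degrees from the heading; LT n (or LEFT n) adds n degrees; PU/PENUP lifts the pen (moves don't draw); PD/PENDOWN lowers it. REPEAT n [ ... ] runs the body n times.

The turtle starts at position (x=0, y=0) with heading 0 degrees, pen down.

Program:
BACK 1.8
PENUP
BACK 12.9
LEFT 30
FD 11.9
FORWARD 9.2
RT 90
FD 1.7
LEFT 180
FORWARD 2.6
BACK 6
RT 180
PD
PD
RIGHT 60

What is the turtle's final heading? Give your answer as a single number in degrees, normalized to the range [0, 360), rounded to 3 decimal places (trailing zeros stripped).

Executing turtle program step by step:
Start: pos=(0,0), heading=0, pen down
BK 1.8: (0,0) -> (-1.8,0) [heading=0, draw]
PU: pen up
BK 12.9: (-1.8,0) -> (-14.7,0) [heading=0, move]
LT 30: heading 0 -> 30
FD 11.9: (-14.7,0) -> (-4.394,5.95) [heading=30, move]
FD 9.2: (-4.394,5.95) -> (3.573,10.55) [heading=30, move]
RT 90: heading 30 -> 300
FD 1.7: (3.573,10.55) -> (4.423,9.078) [heading=300, move]
LT 180: heading 300 -> 120
FD 2.6: (4.423,9.078) -> (3.123,11.329) [heading=120, move]
BK 6: (3.123,11.329) -> (6.123,6.133) [heading=120, move]
RT 180: heading 120 -> 300
PD: pen down
PD: pen down
RT 60: heading 300 -> 240
Final: pos=(6.123,6.133), heading=240, 1 segment(s) drawn

Answer: 240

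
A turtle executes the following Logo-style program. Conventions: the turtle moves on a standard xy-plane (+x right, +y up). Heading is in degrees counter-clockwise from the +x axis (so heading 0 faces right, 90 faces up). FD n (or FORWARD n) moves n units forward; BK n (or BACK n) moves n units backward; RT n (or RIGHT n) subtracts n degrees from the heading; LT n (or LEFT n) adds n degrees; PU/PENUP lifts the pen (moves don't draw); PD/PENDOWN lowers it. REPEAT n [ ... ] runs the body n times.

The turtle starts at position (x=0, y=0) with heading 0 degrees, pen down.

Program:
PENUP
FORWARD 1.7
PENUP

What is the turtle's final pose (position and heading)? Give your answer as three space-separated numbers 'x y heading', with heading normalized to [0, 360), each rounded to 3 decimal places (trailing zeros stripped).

Executing turtle program step by step:
Start: pos=(0,0), heading=0, pen down
PU: pen up
FD 1.7: (0,0) -> (1.7,0) [heading=0, move]
PU: pen up
Final: pos=(1.7,0), heading=0, 0 segment(s) drawn

Answer: 1.7 0 0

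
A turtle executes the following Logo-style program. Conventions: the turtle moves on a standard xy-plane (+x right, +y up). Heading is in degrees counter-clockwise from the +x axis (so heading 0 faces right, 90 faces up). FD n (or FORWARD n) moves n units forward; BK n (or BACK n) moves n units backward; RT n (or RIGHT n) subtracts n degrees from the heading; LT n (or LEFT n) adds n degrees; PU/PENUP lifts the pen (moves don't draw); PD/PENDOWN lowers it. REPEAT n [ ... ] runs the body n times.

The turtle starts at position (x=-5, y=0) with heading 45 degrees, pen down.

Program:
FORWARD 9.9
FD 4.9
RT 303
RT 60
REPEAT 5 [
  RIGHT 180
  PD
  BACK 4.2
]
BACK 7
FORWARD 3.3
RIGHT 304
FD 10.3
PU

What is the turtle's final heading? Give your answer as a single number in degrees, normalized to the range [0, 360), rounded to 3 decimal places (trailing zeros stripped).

Executing turtle program step by step:
Start: pos=(-5,0), heading=45, pen down
FD 9.9: (-5,0) -> (2,7) [heading=45, draw]
FD 4.9: (2,7) -> (5.465,10.465) [heading=45, draw]
RT 303: heading 45 -> 102
RT 60: heading 102 -> 42
REPEAT 5 [
  -- iteration 1/5 --
  RT 180: heading 42 -> 222
  PD: pen down
  BK 4.2: (5.465,10.465) -> (8.586,13.276) [heading=222, draw]
  -- iteration 2/5 --
  RT 180: heading 222 -> 42
  PD: pen down
  BK 4.2: (8.586,13.276) -> (5.465,10.465) [heading=42, draw]
  -- iteration 3/5 --
  RT 180: heading 42 -> 222
  PD: pen down
  BK 4.2: (5.465,10.465) -> (8.586,13.276) [heading=222, draw]
  -- iteration 4/5 --
  RT 180: heading 222 -> 42
  PD: pen down
  BK 4.2: (8.586,13.276) -> (5.465,10.465) [heading=42, draw]
  -- iteration 5/5 --
  RT 180: heading 42 -> 222
  PD: pen down
  BK 4.2: (5.465,10.465) -> (8.586,13.276) [heading=222, draw]
]
BK 7: (8.586,13.276) -> (13.788,17.959) [heading=222, draw]
FD 3.3: (13.788,17.959) -> (11.336,15.751) [heading=222, draw]
RT 304: heading 222 -> 278
FD 10.3: (11.336,15.751) -> (12.77,5.552) [heading=278, draw]
PU: pen up
Final: pos=(12.77,5.552), heading=278, 10 segment(s) drawn

Answer: 278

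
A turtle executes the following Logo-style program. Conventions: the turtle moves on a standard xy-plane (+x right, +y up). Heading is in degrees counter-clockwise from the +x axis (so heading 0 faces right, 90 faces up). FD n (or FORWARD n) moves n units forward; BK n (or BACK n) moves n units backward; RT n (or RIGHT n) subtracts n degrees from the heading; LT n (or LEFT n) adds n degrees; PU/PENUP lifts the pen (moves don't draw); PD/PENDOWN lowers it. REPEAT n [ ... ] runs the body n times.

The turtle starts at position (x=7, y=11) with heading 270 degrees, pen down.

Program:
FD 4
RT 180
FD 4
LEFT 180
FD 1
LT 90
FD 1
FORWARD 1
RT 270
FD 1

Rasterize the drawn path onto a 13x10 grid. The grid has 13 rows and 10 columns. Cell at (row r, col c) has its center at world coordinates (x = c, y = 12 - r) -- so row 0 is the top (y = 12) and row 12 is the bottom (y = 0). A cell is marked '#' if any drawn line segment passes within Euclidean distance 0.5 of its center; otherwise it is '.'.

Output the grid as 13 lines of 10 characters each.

Answer: ..........
.......#.#
.......###
.......#..
.......#..
.......#..
..........
..........
..........
..........
..........
..........
..........

Derivation:
Segment 0: (7,11) -> (7,7)
Segment 1: (7,7) -> (7,11)
Segment 2: (7,11) -> (7,10)
Segment 3: (7,10) -> (8,10)
Segment 4: (8,10) -> (9,10)
Segment 5: (9,10) -> (9,11)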